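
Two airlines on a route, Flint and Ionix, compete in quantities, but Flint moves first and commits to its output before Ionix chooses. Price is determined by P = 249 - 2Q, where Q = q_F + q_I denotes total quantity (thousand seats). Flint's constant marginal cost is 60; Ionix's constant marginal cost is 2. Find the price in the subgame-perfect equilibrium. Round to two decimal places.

The follower Ionix best-responds to any q_F: π_I = (249 - 2Q)q_I - 2q_I.
∂π_I/∂q_I = 247 - 2q_F - 4q_I = 0 gives the reaction function q_I = (247 - 2q_F)/4.
The leader anticipates this reaction. Substituting into P = 249 - 2Q gives P = 251/2 - q_F, so π_F = (251/2 - q_F)q_F - 60q_F.
Leader FOC: 131/2 - 2q_F = 0, so q_F = 131/4.
Then q_I = (247 - 2·(131/4))/4 = 363/8.
Total output Q = 625/8, so price P = 249 - 2·(625/8) = 371/4.

92.75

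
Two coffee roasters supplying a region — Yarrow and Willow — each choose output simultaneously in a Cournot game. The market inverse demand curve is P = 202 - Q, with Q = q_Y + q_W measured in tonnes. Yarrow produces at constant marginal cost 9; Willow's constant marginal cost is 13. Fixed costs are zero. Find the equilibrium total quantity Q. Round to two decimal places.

Yarrow's profit: π_Y = (202 - Q)q_Y - (9q_Y). Setting ∂π_Y/∂q_Y = 0: 193 - 2q_Y - (q_W) = 0.
Willow's profit: π_W = (202 - Q)q_W - (13q_W). Setting ∂π_W/∂q_W = 0: 189 - 2q_W - (q_Y) = 0.
Best responses: q_Y = (193 - q_W)/2, q_W = (189 - q_Y)/2.
Solving the pair: q_Y = 197/3, q_W = 185/3.
Total output Q = 197/3 + 185/3 = 382/3.

127.33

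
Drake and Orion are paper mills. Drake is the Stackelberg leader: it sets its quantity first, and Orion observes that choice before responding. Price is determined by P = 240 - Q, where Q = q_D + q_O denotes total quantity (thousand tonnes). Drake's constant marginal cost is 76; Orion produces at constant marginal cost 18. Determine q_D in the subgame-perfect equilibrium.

53

The follower Orion best-responds to any q_D: π_O = (240 - Q)q_O - 18q_O.
∂π_O/∂q_O = 222 - q_D - 2q_O = 0 gives the reaction function q_O = (222 - q_D)/2.
Drake substitutes q_O(q_D) into its own profit: π_D = q_D(240 - q_D - (222 - q_D)/2) - 76q_D = (129 - (1/2)q_D)q_D - 76q_D.
The leader's first-order condition 53 - q_D = 0 yields q_D = 53.
Then q_O = (222 - 53)/2 = 169/2.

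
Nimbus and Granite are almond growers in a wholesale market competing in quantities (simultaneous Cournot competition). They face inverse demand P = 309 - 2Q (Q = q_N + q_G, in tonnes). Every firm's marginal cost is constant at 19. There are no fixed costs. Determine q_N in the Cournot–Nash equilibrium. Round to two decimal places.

A representative firm's profit is π_i = q_i(309 - 2Q) - 19q_i.
First-order condition (treating rivals' output as given): 290 - 4q_i - 2q_j = 0.
With identical firms every q_j equals q_i, so q_j = q_i and 290 = 6q_i, giving q_i = 145/3.

48.33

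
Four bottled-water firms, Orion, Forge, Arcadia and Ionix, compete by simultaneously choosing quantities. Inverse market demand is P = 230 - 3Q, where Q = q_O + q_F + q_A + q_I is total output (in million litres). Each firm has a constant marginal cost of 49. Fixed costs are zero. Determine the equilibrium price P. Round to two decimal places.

85.20

Each firm earns π_i = (230 - 3Q)q_i - 49q_i.
First-order condition (treating rivals' output as given): 181 - 6q_i - 3·Σ_{j≠i} q_j = 0.
With identical firms every q_j equals q_i, so Σ_{j≠i} q_j = 3q_i and 181 = 15q_i, giving q_i = 181/15.
Total output Q = 724/15, so price P = 230 - 3·(724/15) = 426/5.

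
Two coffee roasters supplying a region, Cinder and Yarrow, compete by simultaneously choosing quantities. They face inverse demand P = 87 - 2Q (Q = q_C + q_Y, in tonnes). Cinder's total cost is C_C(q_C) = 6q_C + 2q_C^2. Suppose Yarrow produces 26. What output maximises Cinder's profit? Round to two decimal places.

3.63

With the rival's output fixed at 26, Cinder's profit is π_C = (87 - 2·26 - 2q_C)q_C - (6q_C + 2q_C²) = (35 - 2q_C)q_C - (6q_C + 2q_C²).
∂π_C/∂q_C = 29 - 8q_C = 0, so q_C = 29/8.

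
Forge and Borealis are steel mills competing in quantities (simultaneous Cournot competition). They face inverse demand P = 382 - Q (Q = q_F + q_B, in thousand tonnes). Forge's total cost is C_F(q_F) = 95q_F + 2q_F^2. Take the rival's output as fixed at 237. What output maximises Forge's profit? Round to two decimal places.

With the rival's output fixed at 237, Forge's profit is π_F = (382 - 237 - q_F)q_F - (95q_F + 2q_F²) = (145 - q_F)q_F - (95q_F + 2q_F²).
∂π_F/∂q_F = 50 - 6q_F = 0, so q_F = 25/3.

8.33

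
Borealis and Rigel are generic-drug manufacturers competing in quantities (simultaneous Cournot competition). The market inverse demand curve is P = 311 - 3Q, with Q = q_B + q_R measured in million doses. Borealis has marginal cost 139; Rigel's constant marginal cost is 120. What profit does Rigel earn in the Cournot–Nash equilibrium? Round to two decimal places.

1633.33

Borealis's profit: π_B = (311 - 3Q)q_B - (139q_B). Setting ∂π_B/∂q_B = 0: 172 - 6q_B - 3(q_R) = 0.
Rigel's profit: π_R = (311 - 3Q)q_R - (120q_R). Setting ∂π_R/∂q_R = 0: 191 - 6q_R - 3(q_B) = 0.
Best responses: q_B = (172 - 3q_R)/6, q_R = (191 - 3q_B)/6.
Substituting one into the other gives q_B = 17 and q_R = 70/3.
Price P = 311 - 3·(121/3) = 190.
Rigel's profit: (190 - 120)·(70/3) = 1633.3333.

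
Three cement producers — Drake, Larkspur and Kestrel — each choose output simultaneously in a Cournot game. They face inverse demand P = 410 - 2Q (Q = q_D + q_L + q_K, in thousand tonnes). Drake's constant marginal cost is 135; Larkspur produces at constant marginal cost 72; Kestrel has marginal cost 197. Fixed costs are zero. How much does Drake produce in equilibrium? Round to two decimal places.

Drake's profit: π_D = (410 - 2Q)q_D - (135q_D). Setting ∂π_D/∂q_D = 0: 275 - 4q_D - 2(q_L + q_K) = 0.
Larkspur's profit: π_L = (410 - 2Q)q_L - (72q_L). Setting ∂π_L/∂q_L = 0: 338 - 4q_L - 2(q_D + q_K) = 0.
Kestrel's profit: π_K = (410 - 2Q)q_K - (197q_K). Setting ∂π_K/∂q_K = 0: 213 - 4q_K - 2(q_D + q_L) = 0.
Summing all 3 equations gives 826 − 8Q = 0, hence Q = 413/4.
Back-substituting: q_D = (275 − 413/2)/2 = 137/4, q_L = (338 − 413/2)/2 = 263/4, q_K = (213 − 413/2)/2 = 13/4.

34.25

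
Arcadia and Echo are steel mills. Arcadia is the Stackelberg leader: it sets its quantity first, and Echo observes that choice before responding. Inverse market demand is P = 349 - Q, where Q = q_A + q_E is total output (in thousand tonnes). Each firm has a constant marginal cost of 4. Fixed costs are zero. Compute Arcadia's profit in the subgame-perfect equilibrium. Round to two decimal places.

The follower Echo best-responds to any q_A: π_E = (349 - Q)q_E - 4q_E.
∂π_E/∂q_E = 345 - q_A - 2q_E = 0 gives the reaction function q_E = (345 - q_A)/2.
Arcadia substitutes q_E(q_A) into its own profit: π_A = q_A(349 - q_A - (345 - q_A)/2) - 4q_A = (353/2 - (1/2)q_A)q_A - 4q_A.
Maximising: ∂π_A/∂q_A = 345/2 - q_A = 0, giving q_A = 345/2.
Then q_E = (345 - 345/2)/2 = 345/4.
Price P = 349 - 1035/4 = 361/4.
Arcadia's profit: (361/4 - 4)·(345/2) = 14878.1250.

14878.13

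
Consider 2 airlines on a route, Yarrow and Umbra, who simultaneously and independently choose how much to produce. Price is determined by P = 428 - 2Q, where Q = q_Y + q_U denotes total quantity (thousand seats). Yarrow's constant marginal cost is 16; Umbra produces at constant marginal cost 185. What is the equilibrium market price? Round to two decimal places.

Yarrow's profit: π_Y = (428 - 2Q)q_Y - (16q_Y). Setting ∂π_Y/∂q_Y = 0: 412 - 4q_Y - 2(q_U) = 0.
Umbra's first-order condition: 243 - 4q_U - 2(q_Y) = 0.
Best responses: q_Y = (412 - 2q_U)/4, q_U = (243 - 2q_Y)/4.
Substituting one into the other gives q_Y = 581/6 and q_U = 37/3.
Total output Q = 655/6, so price P = 428 - 2·(655/6) = 629/3.

209.67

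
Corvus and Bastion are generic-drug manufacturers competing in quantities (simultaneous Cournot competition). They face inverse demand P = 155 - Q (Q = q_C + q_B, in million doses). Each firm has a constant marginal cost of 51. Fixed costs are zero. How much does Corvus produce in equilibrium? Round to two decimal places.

34.67

Each firm earns π_i = (155 - Q)q_i - 51q_i.
First-order condition (treating rivals' output as given): 104 - 2q_i - q_j = 0.
With identical firms every q_j equals q_i, so q_j = q_i and 104 = 3q_i, giving q_i = 104/3.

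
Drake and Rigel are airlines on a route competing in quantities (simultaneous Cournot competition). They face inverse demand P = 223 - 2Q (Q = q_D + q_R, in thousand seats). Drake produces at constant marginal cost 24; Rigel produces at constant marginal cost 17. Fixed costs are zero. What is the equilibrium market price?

Drake's profit: π_D = (223 - 2Q)q_D - (24q_D). Setting ∂π_D/∂q_D = 0: 199 - 4q_D - 2(q_R) = 0.
Rigel's profit: π_R = (223 - 2Q)q_R - (17q_R). Setting ∂π_R/∂q_R = 0: 206 - 4q_R - 2(q_D) = 0.
Best responses: q_D = (199 - 2q_R)/4, q_R = (206 - 2q_D)/4.
Substituting one into the other gives q_D = 32 and q_R = 71/2.
Total output Q = 135/2, so price P = 223 - 2·(135/2) = 88.

88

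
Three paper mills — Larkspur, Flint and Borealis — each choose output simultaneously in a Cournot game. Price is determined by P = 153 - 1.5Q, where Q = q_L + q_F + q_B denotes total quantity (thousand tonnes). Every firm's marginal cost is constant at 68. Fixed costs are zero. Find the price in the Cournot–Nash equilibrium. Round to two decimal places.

Each firm earns π_i = (153 - 1.5Q)q_i - 68q_i.
First-order condition (treating rivals' output as given): 85 - 3q_i - (3/2)·Σ_{j≠i} q_j = 0.
By symmetry each firm produces the same amount; substituting Σ_{j≠i} q_j = 2q_i yields q_i = 85/6.
Total output Q = 85/2, so price P = 153 - (3/2)·(85/2) = 357/4.

89.25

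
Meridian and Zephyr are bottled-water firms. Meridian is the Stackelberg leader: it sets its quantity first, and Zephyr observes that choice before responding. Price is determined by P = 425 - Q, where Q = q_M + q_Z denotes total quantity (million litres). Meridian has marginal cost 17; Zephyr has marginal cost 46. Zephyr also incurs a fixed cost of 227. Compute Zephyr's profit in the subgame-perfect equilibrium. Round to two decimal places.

6213.06

Solve by backward induction. Given q_M, the follower Zephyr maximises π_Z = (425 - q_M - q_Z)q_Z - 46q_Z.
Setting the follower's marginal profit to zero, 379 - q_M - 2q_Z = 0, i.e. q_Z = (379 - q_M)/2.
The leader anticipates this reaction. Substituting into P = 425 - Q gives P = 471/2 - (1/2)q_M, so π_M = (471/2 - (1/2)q_M)q_M - 17q_M.
Leader FOC: 437/2 - q_M = 0, so q_M = 437/2.
Then q_Z = (379 - 437/2)/2 = 321/4.
Price P = 425 - 1195/4 = 505/4.
Zephyr's profit: (505/4 - 46)·(321/4) - 227 = 6213.0625.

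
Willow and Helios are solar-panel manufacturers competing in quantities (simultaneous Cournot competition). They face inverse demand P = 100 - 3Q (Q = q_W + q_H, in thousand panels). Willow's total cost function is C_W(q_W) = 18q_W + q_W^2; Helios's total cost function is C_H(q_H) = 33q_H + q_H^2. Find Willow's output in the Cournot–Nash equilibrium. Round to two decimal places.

Willow's profit: π_W = (100 - 3Q)q_W - (18q_W + q_W²). Setting ∂π_W/∂q_W = 0: 82 - 8q_W - 3(q_H) = 0.
Helios's first-order condition: 67 - 8q_H - 3(q_W) = 0.
Best responses: q_W = (82 - 3q_H)/8, q_H = (67 - 3q_W)/8.
Substituting one into the other gives q_W = 91/11 and q_H = 58/11.

8.27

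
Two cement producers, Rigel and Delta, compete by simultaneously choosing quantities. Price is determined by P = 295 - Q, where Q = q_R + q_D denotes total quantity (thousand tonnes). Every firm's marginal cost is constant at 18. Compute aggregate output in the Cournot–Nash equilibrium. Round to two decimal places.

A representative firm's profit is π_i = q_i(295 - Q) - 18q_i.
Setting ∂π_i/∂q_i = 0 with rivals' quantities fixed: 277 - 2q_i - q_j = 0.
By symmetry each firm produces the same amount; substituting q_j = q_i yields q_i = 277/3.
Total output Q = 277/3 + 277/3 = 554/3.

184.67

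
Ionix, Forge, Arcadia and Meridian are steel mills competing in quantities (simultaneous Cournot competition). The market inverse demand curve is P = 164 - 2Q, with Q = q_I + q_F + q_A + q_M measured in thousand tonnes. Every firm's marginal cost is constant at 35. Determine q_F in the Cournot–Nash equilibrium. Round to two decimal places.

Each firm earns π_i = (164 - 2Q)q_i - 35q_i.
First-order condition (treating rivals' output as given): 129 - 4q_i - 2·Σ_{j≠i} q_j = 0.
By symmetry each firm produces the same amount; substituting Σ_{j≠i} q_j = 3q_i yields q_i = 129/10.

12.90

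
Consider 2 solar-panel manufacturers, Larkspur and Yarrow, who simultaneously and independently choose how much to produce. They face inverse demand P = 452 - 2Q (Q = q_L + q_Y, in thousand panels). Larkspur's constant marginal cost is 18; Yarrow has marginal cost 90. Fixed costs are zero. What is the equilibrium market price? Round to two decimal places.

Larkspur's profit: π_L = (452 - 2Q)q_L - (18q_L). Setting ∂π_L/∂q_L = 0: 434 - 4q_L - 2(q_Y) = 0.
Yarrow's first-order condition: 362 - 4q_Y - 2(q_L) = 0.
So q_L = (434 - 2q_Y)/4 and q_Y = (362 - 2q_L)/4.
Solving the pair: q_L = 253/3, q_Y = 145/3.
Total output Q = 398/3, so price P = 452 - 2·(398/3) = 560/3.

186.67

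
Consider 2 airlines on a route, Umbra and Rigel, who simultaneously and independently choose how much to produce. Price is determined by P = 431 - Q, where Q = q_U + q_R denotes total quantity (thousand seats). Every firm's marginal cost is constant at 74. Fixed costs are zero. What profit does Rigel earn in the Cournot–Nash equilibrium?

14161

A representative firm's profit is π_i = q_i(431 - Q) - 74q_i.
Setting ∂π_i/∂q_i = 0 with rivals' quantities fixed: 357 - 2q_i - q_j = 0.
By symmetry each firm produces the same amount; substituting q_j = q_i yields q_i = 357/3 = 119.
Price P = 431 - 238 = 193.
Rigel's profit: (193 - 74)·119 = 14161.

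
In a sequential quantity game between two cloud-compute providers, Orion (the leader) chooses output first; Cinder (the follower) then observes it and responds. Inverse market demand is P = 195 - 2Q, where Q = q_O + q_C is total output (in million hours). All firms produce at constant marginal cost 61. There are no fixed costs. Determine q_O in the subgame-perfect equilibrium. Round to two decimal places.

33.50

Solve by backward induction. Given q_O, the follower Cinder maximises π_C = (195 - 2q_O - 2q_C)q_C - 61q_C.
∂π_C/∂q_C = 134 - 2q_O - 4q_C = 0 gives the reaction function q_C = (134 - 2q_O)/4.
The leader anticipates this reaction. Substituting into P = 195 - 2Q gives P = 128 - q_O, so π_O = (128 - q_O)q_O - 61q_O.
Leader FOC: 67 - 2q_O = 0, so q_O = 67/2.
Then q_C = (134 - 2·(67/2))/4 = 67/4.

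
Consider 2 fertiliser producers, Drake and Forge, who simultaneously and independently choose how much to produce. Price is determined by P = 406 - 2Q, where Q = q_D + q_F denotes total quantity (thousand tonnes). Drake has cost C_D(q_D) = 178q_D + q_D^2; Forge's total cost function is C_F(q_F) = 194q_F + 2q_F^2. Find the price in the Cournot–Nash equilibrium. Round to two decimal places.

Drake's profit: π_D = (406 - 2Q)q_D - (178q_D + q_D²). Setting ∂π_D/∂q_D = 0: 228 - 6q_D - 2(q_F) = 0.
Forge's profit: π_F = (406 - 2Q)q_F - (194q_F + 2q_F²). Setting ∂π_F/∂q_F = 0: 212 - 8q_F - 2(q_D) = 0.
So q_D = (228 - 2q_F)/6 and q_F = (212 - 2q_D)/8.
Substituting one into the other gives q_D = 350/11 and q_F = 204/11.
Total output Q = 554/11, so price P = 406 - 2·(554/11) = 305.2727.

305.27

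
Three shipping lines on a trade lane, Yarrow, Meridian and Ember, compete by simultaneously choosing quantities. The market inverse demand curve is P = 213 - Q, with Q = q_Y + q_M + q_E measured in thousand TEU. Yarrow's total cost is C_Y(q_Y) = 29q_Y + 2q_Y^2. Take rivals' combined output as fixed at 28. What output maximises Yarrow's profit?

26

With rivals' combined output fixed at 28, Yarrow's profit is π_Y = (213 - 28 - q_Y)q_Y - (29q_Y + 2q_Y²) = (185 - q_Y)q_Y - (29q_Y + 2q_Y²).
∂π_Y/∂q_Y = 156 - 6q_Y = 0, so q_Y = 26.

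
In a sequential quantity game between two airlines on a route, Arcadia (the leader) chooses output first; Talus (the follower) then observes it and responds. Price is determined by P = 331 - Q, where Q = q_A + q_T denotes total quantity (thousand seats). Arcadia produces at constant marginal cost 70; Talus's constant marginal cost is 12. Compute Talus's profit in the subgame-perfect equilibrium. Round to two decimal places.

11826.56

The follower Talus best-responds to any q_A: π_T = (331 - Q)q_T - 12q_T.
Setting the follower's marginal profit to zero, 319 - q_A - 2q_T = 0, i.e. q_T = (319 - q_A)/2.
Arcadia substitutes q_T(q_A) into its own profit: π_A = q_A(331 - q_A - (319 - q_A)/2) - 70q_A = (343/2 - (1/2)q_A)q_A - 70q_A.
Leader FOC: 203/2 - q_A = 0, so q_A = 203/2.
Then q_T = (319 - 203/2)/2 = 435/4.
Price P = 331 - 841/4 = 483/4.
Talus's profit: (483/4 - 12)·(435/4) = 11826.5625.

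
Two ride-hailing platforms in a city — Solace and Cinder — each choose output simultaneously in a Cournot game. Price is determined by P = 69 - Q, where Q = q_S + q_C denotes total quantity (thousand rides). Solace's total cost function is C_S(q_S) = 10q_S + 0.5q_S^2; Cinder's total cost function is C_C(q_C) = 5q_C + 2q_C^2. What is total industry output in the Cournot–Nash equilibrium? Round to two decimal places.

Solace's profit: π_S = (69 - Q)q_S - (10q_S + (1/2)q_S²). Setting ∂π_S/∂q_S = 0: 59 - 3q_S - (q_C) = 0.
Cinder's first-order condition: 64 - 6q_C - (q_S) = 0.
So q_S = (59 - q_C)/3 and q_C = (64 - q_S)/6.
Substituting one into the other gives q_S = 290/17 and q_C = 133/17.
Total output Q = 290/17 + 133/17 = 423/17.

24.88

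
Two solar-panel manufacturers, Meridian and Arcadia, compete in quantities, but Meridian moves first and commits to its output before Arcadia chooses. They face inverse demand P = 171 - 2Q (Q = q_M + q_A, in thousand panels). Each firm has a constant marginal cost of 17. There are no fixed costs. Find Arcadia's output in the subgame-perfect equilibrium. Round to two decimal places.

Solve by backward induction. Given q_M, the follower Arcadia maximises π_A = (171 - 2q_M - 2q_A)q_A - 17q_A.
∂π_A/∂q_A = 154 - 2q_M - 4q_A = 0 gives the reaction function q_A = (154 - 2q_M)/4.
The leader anticipates this reaction. Substituting into P = 171 - 2Q gives P = 94 - q_M, so π_M = (94 - q_M)q_M - 17q_M.
Maximising: ∂π_M/∂q_M = 77 - 2q_M = 0, giving q_M = 77/2.
Then q_A = (154 - 2·(77/2))/4 = 77/4.

19.25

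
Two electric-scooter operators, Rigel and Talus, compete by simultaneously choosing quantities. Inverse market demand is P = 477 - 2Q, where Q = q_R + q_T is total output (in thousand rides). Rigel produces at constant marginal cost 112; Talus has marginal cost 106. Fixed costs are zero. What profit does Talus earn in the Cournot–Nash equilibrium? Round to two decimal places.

7896.06

Rigel's profit: π_R = (477 - 2Q)q_R - (112q_R). Setting ∂π_R/∂q_R = 0: 365 - 4q_R - 2(q_T) = 0.
Talus's first-order condition: 371 - 4q_T - 2(q_R) = 0.
Best responses: q_R = (365 - 2q_T)/4, q_T = (371 - 2q_R)/4.
Solving the pair: q_R = 359/6, q_T = 377/6.
Price P = 477 - 2·(368/3) = 695/3.
Talus's profit: (695/3 - 106)·(377/6) = 7896.0556.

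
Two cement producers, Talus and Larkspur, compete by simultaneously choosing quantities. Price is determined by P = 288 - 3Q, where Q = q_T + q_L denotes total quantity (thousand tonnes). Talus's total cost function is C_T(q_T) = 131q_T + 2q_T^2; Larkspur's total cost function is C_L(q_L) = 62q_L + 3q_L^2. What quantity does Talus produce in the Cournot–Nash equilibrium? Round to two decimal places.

10.86

Talus's profit: π_T = (288 - 3Q)q_T - (131q_T + 2q_T²). Setting ∂π_T/∂q_T = 0: 157 - 10q_T - 3(q_L) = 0.
Larkspur's profit: π_L = (288 - 3Q)q_L - (62q_L + 3q_L²). Setting ∂π_L/∂q_L = 0: 226 - 12q_L - 3(q_T) = 0.
Rearranging gives the reaction functions q_T = (157 - 3q_L)/10 and q_L = (226 - 3q_T)/12.
Solving the pair: q_T = 402/37, q_L = 1789/111.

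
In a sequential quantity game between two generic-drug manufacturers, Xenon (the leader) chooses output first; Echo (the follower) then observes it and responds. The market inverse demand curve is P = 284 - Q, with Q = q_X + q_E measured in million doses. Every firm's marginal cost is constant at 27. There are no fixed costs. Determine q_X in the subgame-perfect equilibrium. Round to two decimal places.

Solve by backward induction. Given q_X, the follower Echo maximises π_E = (284 - q_X - q_E)q_E - 27q_E.
∂π_E/∂q_E = 257 - q_X - 2q_E = 0 gives the reaction function q_E = (257 - q_X)/2.
Xenon substitutes q_E(q_X) into its own profit: π_X = q_X(284 - q_X - (257 - q_X)/2) - 27q_X = (311/2 - (1/2)q_X)q_X - 27q_X.
Leader FOC: 257/2 - q_X = 0, so q_X = 257/2.
Then q_E = (257 - 257/2)/2 = 257/4.

128.50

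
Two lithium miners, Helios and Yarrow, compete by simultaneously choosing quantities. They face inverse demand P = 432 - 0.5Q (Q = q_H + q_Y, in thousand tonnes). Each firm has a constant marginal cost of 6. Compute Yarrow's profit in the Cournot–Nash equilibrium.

40328

Each firm earns π_i = (432 - 0.5Q)q_i - 6q_i.
Setting ∂π_i/∂q_i = 0 with rivals' quantities fixed: 426 - q_i - (1/2)q_j = 0.
With identical firms every q_j equals q_i, so q_j = q_i and 426 = (3/2)q_i, giving q_i = 284.
Price P = 432 - (1/2)·568 = 148.
Yarrow's profit: (148 - 6)·284 = 40328.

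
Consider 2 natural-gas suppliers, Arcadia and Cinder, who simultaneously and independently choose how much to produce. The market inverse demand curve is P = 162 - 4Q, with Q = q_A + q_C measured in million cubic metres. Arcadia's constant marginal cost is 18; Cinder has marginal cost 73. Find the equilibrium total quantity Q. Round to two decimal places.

19.42

Arcadia's profit: π_A = (162 - 4Q)q_A - (18q_A). Setting ∂π_A/∂q_A = 0: 144 - 8q_A - 4(q_C) = 0.
Cinder's first-order condition: 89 - 8q_C - 4(q_A) = 0.
Rearranging gives the reaction functions q_A = (144 - 4q_C)/8 and q_C = (89 - 4q_A)/8.
Solving the pair: q_A = 199/12, q_C = 17/6.
Total output Q = 199/12 + 17/6 = 233/12.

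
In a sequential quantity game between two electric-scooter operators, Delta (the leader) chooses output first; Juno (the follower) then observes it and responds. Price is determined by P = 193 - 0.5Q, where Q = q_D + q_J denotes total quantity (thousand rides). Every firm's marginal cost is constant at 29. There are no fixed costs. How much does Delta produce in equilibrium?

The follower Juno best-responds to any q_D: π_J = (193 - 0.5Q)q_J - 29q_J.
Follower FOC: 164 - (1/2)q_D - q_J = 0, so q_J(q_D) = (164 - (1/2)q_D).
Delta substitutes q_J(q_D) into its own profit: π_D = q_D(193 - (1/2)q_D - (164 - (1/2)q_D)/2) - 29q_D = (111 - (1/4)q_D)q_D - 29q_D.
Leader FOC: 82 - (1/2)q_D = 0, so q_D = 164.
Then q_J = (164 - (1/2)·164) = 82.

164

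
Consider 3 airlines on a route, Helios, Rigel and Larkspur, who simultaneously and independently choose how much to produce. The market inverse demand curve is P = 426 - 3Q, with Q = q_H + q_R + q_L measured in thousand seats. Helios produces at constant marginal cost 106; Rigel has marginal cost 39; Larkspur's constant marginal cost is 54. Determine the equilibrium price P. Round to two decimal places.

156.25

Helios's profit: π_H = (426 - 3Q)q_H - (106q_H). Setting ∂π_H/∂q_H = 0: 320 - 6q_H - 3(q_R + q_L) = 0.
Rigel's profit: π_R = (426 - 3Q)q_R - (39q_R). Setting ∂π_R/∂q_R = 0: 387 - 6q_R - 3(q_H + q_L) = 0.
Larkspur's profit: π_L = (426 - 3Q)q_L - (54q_L). Setting ∂π_L/∂q_L = 0: 372 - 6q_L - 3(q_H + q_R) = 0.
Adding the 3 first-order conditions: 1079 − 12Q = 0, so Q = 1079/12.
Back-substituting: q_H = (320 − 1079/4)/3 = 67/4, q_R = (387 − 1079/4)/3 = 469/12, q_L = (372 − 1079/4)/3 = 409/12.
Total output Q = 1079/12, so price P = 426 - 3·(1079/12) = 625/4.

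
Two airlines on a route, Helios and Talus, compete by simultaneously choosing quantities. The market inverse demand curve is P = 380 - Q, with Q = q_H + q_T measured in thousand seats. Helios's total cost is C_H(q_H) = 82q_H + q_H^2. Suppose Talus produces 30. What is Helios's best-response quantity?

With the rival's output fixed at 30, Helios's profit is π_H = (380 - 30 - q_H)q_H - (82q_H + q_H²) = (350 - q_H)q_H - (82q_H + q_H²).
∂π_H/∂q_H = 268 - 4q_H = 0, so q_H = 67.

67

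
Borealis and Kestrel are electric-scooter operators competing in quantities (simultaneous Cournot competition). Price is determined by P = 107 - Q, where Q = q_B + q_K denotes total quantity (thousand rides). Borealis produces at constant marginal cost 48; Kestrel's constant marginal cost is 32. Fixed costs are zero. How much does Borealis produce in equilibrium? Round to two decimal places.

14.33

Borealis's profit: π_B = (107 - Q)q_B - (48q_B). Setting ∂π_B/∂q_B = 0: 59 - 2q_B - (q_K) = 0.
Kestrel's first-order condition: 75 - 2q_K - (q_B) = 0.
So q_B = (59 - q_K)/2 and q_K = (75 - q_B)/2.
Solving the pair: q_B = 43/3, q_K = 91/3.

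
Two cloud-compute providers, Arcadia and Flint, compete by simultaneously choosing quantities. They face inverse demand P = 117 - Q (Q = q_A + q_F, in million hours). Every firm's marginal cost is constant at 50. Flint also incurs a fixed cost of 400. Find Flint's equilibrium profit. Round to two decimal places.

A representative firm's profit is π_i = q_i(117 - Q) - 50q_i.
Setting ∂π_i/∂q_i = 0 with rivals' quantities fixed: 67 - 2q_i - q_j = 0.
With identical firms every q_j equals q_i, so q_j = q_i and 67 = 3q_i, giving q_i = 67/3.
Price P = 117 - 134/3 = 217/3.
Flint's profit: (217/3 - 50)·(67/3) - 400 = 889/9.

98.78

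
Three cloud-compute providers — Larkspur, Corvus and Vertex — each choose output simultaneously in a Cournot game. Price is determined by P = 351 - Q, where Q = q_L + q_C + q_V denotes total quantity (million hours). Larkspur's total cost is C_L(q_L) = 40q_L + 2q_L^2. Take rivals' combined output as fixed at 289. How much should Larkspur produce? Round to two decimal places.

3.67

With rivals' combined output fixed at 289, Larkspur's profit is π_L = (351 - 289 - q_L)q_L - (40q_L + 2q_L²) = (62 - q_L)q_L - (40q_L + 2q_L²).
∂π_L/∂q_L = 22 - 6q_L = 0, so q_L = 11/3.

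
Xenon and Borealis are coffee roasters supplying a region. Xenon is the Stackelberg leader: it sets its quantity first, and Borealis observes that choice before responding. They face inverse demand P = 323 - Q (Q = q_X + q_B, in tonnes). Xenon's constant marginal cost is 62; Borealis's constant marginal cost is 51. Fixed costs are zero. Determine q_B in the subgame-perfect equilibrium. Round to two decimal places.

73.50

The follower Borealis best-responds to any q_X: π_B = (323 - Q)q_B - 51q_B.
∂π_B/∂q_B = 272 - q_X - 2q_B = 0 gives the reaction function q_B = (272 - q_X)/2.
Xenon substitutes q_B(q_X) into its own profit: π_X = q_X(323 - q_X - (272 - q_X)/2) - 62q_X = (187 - (1/2)q_X)q_X - 62q_X.
Leader FOC: 125 - q_X = 0, so q_X = 125.
Then q_B = (272 - 125)/2 = 147/2.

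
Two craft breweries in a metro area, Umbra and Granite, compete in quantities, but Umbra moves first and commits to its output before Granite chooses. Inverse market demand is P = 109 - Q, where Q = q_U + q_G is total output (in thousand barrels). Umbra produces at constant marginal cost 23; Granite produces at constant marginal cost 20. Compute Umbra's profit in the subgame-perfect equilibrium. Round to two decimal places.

Solve by backward induction. Given q_U, the follower Granite maximises π_G = (109 - q_U - q_G)q_G - 20q_G.
Setting the follower's marginal profit to zero, 89 - q_U - 2q_G = 0, i.e. q_G = (89 - q_U)/2.
The leader anticipates this reaction. Substituting into P = 109 - Q gives P = 129/2 - (1/2)q_U, so π_U = (129/2 - (1/2)q_U)q_U - 23q_U.
Leader FOC: 83/2 - q_U = 0, so q_U = 83/2.
Then q_G = (89 - 83/2)/2 = 95/4.
Price P = 109 - 261/4 = 175/4.
Umbra's profit: (175/4 - 23)·(83/2) = 861.1250.

861.13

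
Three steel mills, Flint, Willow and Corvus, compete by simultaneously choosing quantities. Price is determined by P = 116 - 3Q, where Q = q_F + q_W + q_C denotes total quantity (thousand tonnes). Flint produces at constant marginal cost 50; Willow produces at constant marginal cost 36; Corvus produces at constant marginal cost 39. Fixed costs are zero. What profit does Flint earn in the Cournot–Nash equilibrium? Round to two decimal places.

35.02

Flint's profit: π_F = (116 - 3Q)q_F - (50q_F). Setting ∂π_F/∂q_F = 0: 66 - 6q_F - 3(q_W + q_C) = 0.
Willow's first-order condition: 80 - 6q_W - 3(q_F + q_C) = 0.
Corvus's first-order condition: 77 - 6q_C - 3(q_F + q_W) = 0.
Summing all 3 equations gives 223 − 12Q = 0, hence Q = 223/12.
Back-substituting: q_F = (66 − 223/4)/3 = 41/12, q_W = (80 − 223/4)/3 = 97/12, q_C = (77 − 223/4)/3 = 85/12.
Price P = 116 - 3·(223/12) = 241/4.
Flint's profit: (241/4 - 50)·(41/12) = 1681/48.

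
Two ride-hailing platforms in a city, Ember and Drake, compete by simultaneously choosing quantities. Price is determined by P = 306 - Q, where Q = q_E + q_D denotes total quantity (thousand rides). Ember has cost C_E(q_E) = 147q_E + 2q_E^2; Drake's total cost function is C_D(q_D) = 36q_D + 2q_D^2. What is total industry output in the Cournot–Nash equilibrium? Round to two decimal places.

61.29

Ember's profit: π_E = (306 - Q)q_E - (147q_E + 2q_E²). Setting ∂π_E/∂q_E = 0: 159 - 6q_E - (q_D) = 0.
Drake's first-order condition: 270 - 6q_D - (q_E) = 0.
Best responses: q_E = (159 - q_D)/6, q_D = (270 - q_E)/6.
Solving the pair: q_E = 684/35, q_D = 1461/35.
Total output Q = 684/35 + 1461/35 = 429/7.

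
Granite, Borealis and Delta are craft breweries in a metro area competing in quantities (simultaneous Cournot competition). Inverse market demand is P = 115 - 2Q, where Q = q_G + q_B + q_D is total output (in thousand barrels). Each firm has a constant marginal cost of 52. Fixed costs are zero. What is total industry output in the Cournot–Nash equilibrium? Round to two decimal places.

23.63

A representative firm's profit is π_i = q_i(115 - 2Q) - 52q_i.
First-order condition (treating rivals' output as given): 63 - 4q_i - 2·Σ_{j≠i} q_j = 0.
With identical firms every q_j equals q_i, so Σ_{j≠i} q_j = 2q_i and 63 = 8q_i, giving q_i = 63/8.
Total output Q = 63/8 + 63/8 + 63/8 = 189/8.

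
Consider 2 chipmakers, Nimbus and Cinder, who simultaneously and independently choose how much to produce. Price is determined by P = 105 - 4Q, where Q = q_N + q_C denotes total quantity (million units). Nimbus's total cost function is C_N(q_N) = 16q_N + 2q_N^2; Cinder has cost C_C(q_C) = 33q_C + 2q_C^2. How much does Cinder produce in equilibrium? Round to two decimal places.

3.97

Nimbus's profit: π_N = (105 - 4Q)q_N - (16q_N + 2q_N²). Setting ∂π_N/∂q_N = 0: 89 - 12q_N - 4(q_C) = 0.
Cinder's profit: π_C = (105 - 4Q)q_C - (33q_C + 2q_C²). Setting ∂π_C/∂q_C = 0: 72 - 12q_C - 4(q_N) = 0.
Rearranging gives the reaction functions q_N = (89 - 4q_C)/12 and q_C = (72 - 4q_N)/12.
Solving the pair: q_N = 195/32, q_C = 127/32.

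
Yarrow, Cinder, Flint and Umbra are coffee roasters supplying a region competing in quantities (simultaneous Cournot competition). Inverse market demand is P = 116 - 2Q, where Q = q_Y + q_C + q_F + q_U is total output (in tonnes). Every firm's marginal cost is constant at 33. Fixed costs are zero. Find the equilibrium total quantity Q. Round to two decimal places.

33.20

Each firm earns π_i = (116 - 2Q)q_i - 33q_i.
Setting ∂π_i/∂q_i = 0 with rivals' quantities fixed: 83 - 4q_i - 2·Σ_{j≠i} q_j = 0.
By symmetry each firm produces the same amount; substituting Σ_{j≠i} q_j = 3q_i yields q_i = 83/10.
Total output Q = 83/10 + 83/10 + 83/10 + 83/10 = 166/5.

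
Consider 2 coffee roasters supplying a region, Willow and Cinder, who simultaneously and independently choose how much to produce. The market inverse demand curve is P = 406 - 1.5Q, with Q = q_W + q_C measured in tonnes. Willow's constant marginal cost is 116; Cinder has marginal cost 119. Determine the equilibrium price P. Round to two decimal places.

213.67

Willow's profit: π_W = (406 - 1.5Q)q_W - (116q_W). Setting ∂π_W/∂q_W = 0: 290 - 3q_W - (3/2)(q_C) = 0.
Cinder's first-order condition: 287 - 3q_C - (3/2)(q_W) = 0.
Best responses: q_W = (290 - (3/2)q_C)/3, q_C = (287 - (3/2)q_W)/3.
Solving the pair: q_W = 586/9, q_C = 568/9.
Total output Q = 1154/9, so price P = 406 - (3/2)·(1154/9) = 641/3.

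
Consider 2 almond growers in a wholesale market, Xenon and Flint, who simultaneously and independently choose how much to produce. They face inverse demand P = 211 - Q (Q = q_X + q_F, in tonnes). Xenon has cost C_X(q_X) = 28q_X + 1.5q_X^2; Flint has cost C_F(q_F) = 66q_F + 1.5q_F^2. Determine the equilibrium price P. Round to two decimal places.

Xenon's profit: π_X = (211 - Q)q_X - (28q_X + (3/2)q_X²). Setting ∂π_X/∂q_X = 0: 183 - 5q_X - (q_F) = 0.
Flint's first-order condition: 145 - 5q_F - (q_X) = 0.
Rearranging gives the reaction functions q_X = (183 - q_F)/5 and q_F = (145 - q_X)/5.
Substituting one into the other gives q_X = 385/12 and q_F = 271/12.
Total output Q = 164/3, so price P = 211 - 164/3 = 469/3.

156.33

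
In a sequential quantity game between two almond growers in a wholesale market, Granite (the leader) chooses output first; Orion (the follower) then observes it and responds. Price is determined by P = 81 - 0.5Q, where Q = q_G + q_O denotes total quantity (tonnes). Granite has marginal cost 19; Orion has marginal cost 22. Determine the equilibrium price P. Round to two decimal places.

35.25

Solve by backward induction. Given q_G, the follower Orion maximises π_O = (81 - (1/2)q_G - (1/2)q_O)q_O - 22q_O.
∂π_O/∂q_O = 59 - (1/2)q_G - q_O = 0 gives the reaction function q_O = (59 - (1/2)q_G).
Granite substitutes q_O(q_G) into its own profit: π_G = q_G(81 - (1/2)q_G - (59 - (1/2)q_G)/2) - 19q_G = (103/2 - (1/4)q_G)q_G - 19q_G.
Maximising: ∂π_G/∂q_G = 65/2 - (1/2)q_G = 0, giving q_G = 65.
Then q_O = (59 - (1/2)·65) = 53/2.
Total output Q = 183/2, so price P = 81 - (1/2)·(183/2) = 141/4.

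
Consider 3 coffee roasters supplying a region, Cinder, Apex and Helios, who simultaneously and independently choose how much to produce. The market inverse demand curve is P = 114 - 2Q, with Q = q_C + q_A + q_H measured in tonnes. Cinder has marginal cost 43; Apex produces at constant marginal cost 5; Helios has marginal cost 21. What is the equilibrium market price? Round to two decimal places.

Cinder's profit: π_C = (114 - 2Q)q_C - (43q_C). Setting ∂π_C/∂q_C = 0: 71 - 4q_C - 2(q_A + q_H) = 0.
Apex's profit: π_A = (114 - 2Q)q_A - (5q_A). Setting ∂π_A/∂q_A = 0: 109 - 4q_A - 2(q_C + q_H) = 0.
Helios's first-order condition: 93 - 4q_H - 2(q_C + q_A) = 0.
Adding the 3 first-order conditions: 273 − 8Q = 0, so Q = 273/8.
Back-substituting: q_C = (71 − 273/4)/2 = 11/8, q_A = (109 − 273/4)/2 = 163/8, q_H = (93 − 273/4)/2 = 99/8.
Total output Q = 273/8, so price P = 114 - 2·(273/8) = 183/4.

45.75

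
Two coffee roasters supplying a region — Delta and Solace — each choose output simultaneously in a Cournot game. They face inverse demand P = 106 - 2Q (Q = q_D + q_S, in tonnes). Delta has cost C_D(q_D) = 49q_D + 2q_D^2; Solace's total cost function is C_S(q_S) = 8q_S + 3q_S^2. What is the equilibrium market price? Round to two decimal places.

78.53

Delta's profit: π_D = (106 - 2Q)q_D - (49q_D + 2q_D²). Setting ∂π_D/∂q_D = 0: 57 - 8q_D - 2(q_S) = 0.
Solace's first-order condition: 98 - 10q_S - 2(q_D) = 0.
So q_D = (57 - 2q_S)/8 and q_S = (98 - 2q_D)/10.
Substituting one into the other gives q_D = 187/38 and q_S = 335/38.
Total output Q = 261/19, so price P = 106 - 2·(261/19) = 1492/19.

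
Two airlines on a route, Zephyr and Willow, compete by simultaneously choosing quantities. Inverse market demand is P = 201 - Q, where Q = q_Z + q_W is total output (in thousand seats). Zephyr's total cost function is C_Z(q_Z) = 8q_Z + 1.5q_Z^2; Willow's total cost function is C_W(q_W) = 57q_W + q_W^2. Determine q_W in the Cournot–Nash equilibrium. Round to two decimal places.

Zephyr's profit: π_Z = (201 - Q)q_Z - (8q_Z + (3/2)q_Z²). Setting ∂π_Z/∂q_Z = 0: 193 - 5q_Z - (q_W) = 0.
Willow's profit: π_W = (201 - Q)q_W - (57q_W + q_W²). Setting ∂π_W/∂q_W = 0: 144 - 4q_W - (q_Z) = 0.
So q_Z = (193 - q_W)/5 and q_W = (144 - q_Z)/4.
Substituting one into the other gives q_Z = 628/19 and q_W = 527/19.

27.74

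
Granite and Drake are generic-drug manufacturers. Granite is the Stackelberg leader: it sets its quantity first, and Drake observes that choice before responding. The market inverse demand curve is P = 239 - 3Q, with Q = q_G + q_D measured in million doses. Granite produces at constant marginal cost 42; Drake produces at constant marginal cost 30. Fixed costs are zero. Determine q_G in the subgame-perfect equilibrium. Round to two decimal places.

Solve by backward induction. Given q_G, the follower Drake maximises π_D = (239 - 3q_G - 3q_D)q_D - 30q_D.
Setting the follower's marginal profit to zero, 209 - 3q_G - 6q_D = 0, i.e. q_D = (209 - 3q_G)/6.
Granite substitutes q_D(q_G) into its own profit: π_G = q_G(239 - 3q_G - (209 - 3q_G)/2) - 42q_G = (269/2 - (3/2)q_G)q_G - 42q_G.
Maximising: ∂π_G/∂q_G = 185/2 - 3q_G = 0, giving q_G = 185/6.
Then q_D = (209 - 3·(185/6))/6 = 233/12.

30.83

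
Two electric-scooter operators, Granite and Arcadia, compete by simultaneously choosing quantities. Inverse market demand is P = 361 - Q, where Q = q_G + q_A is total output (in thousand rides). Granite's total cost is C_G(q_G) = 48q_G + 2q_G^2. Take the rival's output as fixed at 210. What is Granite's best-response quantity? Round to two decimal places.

With the rival's output fixed at 210, Granite's profit is π_G = (361 - 210 - q_G)q_G - (48q_G + 2q_G²) = (151 - q_G)q_G - (48q_G + 2q_G²).
∂π_G/∂q_G = 103 - 6q_G = 0, so q_G = 103/6.

17.17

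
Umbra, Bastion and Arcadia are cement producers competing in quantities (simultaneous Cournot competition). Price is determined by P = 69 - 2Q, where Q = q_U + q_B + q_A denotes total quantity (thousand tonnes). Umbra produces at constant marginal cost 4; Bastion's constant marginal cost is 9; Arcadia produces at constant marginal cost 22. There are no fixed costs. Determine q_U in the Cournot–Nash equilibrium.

11

Umbra's profit: π_U = (69 - 2Q)q_U - (4q_U). Setting ∂π_U/∂q_U = 0: 65 - 4q_U - 2(q_B + q_A) = 0.
Bastion's first-order condition: 60 - 4q_B - 2(q_U + q_A) = 0.
Arcadia's profit: π_A = (69 - 2Q)q_A - (22q_A). Setting ∂π_A/∂q_A = 0: 47 - 4q_A - 2(q_U + q_B) = 0.
Adding the 3 conditions: 172 − 4Q − 4Q = 0, i.e. Q = 43/2.
Back-substituting: q_U = (65 − 43)/2 = 11, q_B = (60 − 43)/2 = 17/2, q_A = (47 − 43)/2 = 2.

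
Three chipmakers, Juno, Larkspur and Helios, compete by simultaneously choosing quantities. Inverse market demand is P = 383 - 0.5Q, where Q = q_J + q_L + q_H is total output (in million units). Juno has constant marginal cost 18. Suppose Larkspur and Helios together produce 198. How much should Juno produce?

266

With rivals' combined output fixed at 198, Juno's profit is π_J = (383 - (1/2)·198 - (1/2)q_J)q_J - (18q_J) = (284 - (1/2)q_J)q_J - (18q_J).
∂π_J/∂q_J = 266 - q_J = 0, so q_J = 266.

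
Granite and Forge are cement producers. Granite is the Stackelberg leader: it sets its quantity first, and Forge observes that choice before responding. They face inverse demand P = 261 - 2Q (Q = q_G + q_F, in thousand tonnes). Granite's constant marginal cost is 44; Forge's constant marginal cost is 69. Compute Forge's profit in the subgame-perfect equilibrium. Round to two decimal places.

630.13

Solve by backward induction. Given q_G, the follower Forge maximises π_F = (261 - 2q_G - 2q_F)q_F - 69q_F.
∂π_F/∂q_F = 192 - 2q_G - 4q_F = 0 gives the reaction function q_F = (192 - 2q_G)/4.
Granite substitutes q_F(q_G) into its own profit: π_G = q_G(261 - 2q_G - (192 - 2q_G)/2) - 44q_G = (165 - q_G)q_G - 44q_G.
The leader's first-order condition 121 - 2q_G = 0 yields q_G = 121/2.
Then q_F = (192 - 2·(121/2))/4 = 71/4.
Price P = 261 - 2·(313/4) = 209/2.
Forge's profit: (209/2 - 69)·(71/4) = 630.1250.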